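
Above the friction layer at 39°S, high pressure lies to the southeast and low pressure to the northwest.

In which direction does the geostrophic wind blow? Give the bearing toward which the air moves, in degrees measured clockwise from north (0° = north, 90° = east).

225°

The pressure-gradient force points toward the northwest (bearing 315°).
Geostrophic balance: in the Southern Hemisphere the Coriolis force deflects motion to the left, so the geostrophic wind blows 90° to the left of the pressure-gradient force (low pressure on the right).
Rotating 315° by 90° counterclockwise gives 225° — the wind blows toward the southwest.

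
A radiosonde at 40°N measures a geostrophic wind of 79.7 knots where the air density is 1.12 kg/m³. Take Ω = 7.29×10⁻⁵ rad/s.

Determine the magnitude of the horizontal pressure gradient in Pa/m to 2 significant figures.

4.3×10⁻³ Pa/m

Coriolis parameter at 40°N:
f = 2Ω sin φ = 2 × 7.29×10⁻⁵ × sin 40° = 9.37×10⁻⁵ s⁻¹
Wind speed in SI: 79.7 knots = 41.0 m/s
Geostrophic balance rearranged: |∂P/∂n| = f ρ V_g
|∂P/∂n| = 9.37×10⁻⁵ × 1.12 × 41.0 = 4.30×10⁻³ Pa/m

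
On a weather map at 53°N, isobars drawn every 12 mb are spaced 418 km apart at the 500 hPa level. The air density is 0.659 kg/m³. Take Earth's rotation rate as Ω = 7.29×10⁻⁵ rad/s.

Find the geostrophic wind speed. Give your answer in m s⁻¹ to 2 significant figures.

37 m s⁻¹

Coriolis parameter at 53°N:
f = 2Ω sin φ = 2 × 7.29×10⁻⁵ × sin 53° = 1.16×10⁻⁴ s⁻¹
Pressure gradient: |∂P/∂n| = 1200 Pa / 418000 m = 2.87×10⁻³ Pa/m
Geostrophic balance (pressure-gradient force = Coriolis force):
V_g = (1/(fρ)) |∂P/∂n| = 2.87×10⁻³ / (1.16×10⁻⁴ × 0.659) = 37.4 m/s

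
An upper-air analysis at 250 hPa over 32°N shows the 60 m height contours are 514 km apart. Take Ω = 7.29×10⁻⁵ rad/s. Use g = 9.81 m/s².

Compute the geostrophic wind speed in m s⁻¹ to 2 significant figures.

Coriolis parameter at 32°N:
f = 2Ω sin φ = 2 × 7.29×10⁻⁵ × sin 32° = 7.73×10⁻⁵ s⁻¹
Height gradient: |∂Z/∂n| = 60 m / 514000 m = 1.17×10⁻⁴
On a pressure surface, geostrophic balance gives V_g = (g/f)|∂Z/∂n|:
V_g = 9.81 × 1.17×10⁻⁴ / 7.73×10⁻⁵ = 14.8 m/s

15 m s⁻¹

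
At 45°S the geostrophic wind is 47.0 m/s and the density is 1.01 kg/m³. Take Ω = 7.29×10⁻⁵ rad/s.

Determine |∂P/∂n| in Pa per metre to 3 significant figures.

4.89×10⁻³ Pa/m

Coriolis parameter at 45°S:
f = 2Ω sin φ = 2 × 7.29×10⁻⁵ × sin 45° = 1.03×10⁻⁴ s⁻¹
Geostrophic balance rearranged: |∂P/∂n| = f ρ V_g
|∂P/∂n| = 1.03×10⁻⁴ × 1.01 × 47.0 = 4.89×10⁻³ Pa/m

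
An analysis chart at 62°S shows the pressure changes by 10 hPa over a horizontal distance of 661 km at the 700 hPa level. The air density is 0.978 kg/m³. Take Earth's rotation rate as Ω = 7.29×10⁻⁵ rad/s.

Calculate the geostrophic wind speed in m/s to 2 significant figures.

12 m/s

Coriolis parameter at 62°S:
f = 2Ω sin φ = 2 × 7.29×10⁻⁵ × sin 62° = 1.29×10⁻⁴ s⁻¹
Pressure gradient: |∂P/∂n| = 1000 Pa / 661000 m = 1.51×10⁻³ Pa/m
Geostrophic balance (pressure-gradient force = Coriolis force):
V_g = (1/(fρ)) |∂P/∂n| = 1.51×10⁻³ / (1.29×10⁻⁴ × 0.978) = 12.0 m/s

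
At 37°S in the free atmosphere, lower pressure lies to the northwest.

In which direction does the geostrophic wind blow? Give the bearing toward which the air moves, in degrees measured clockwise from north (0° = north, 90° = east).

The pressure-gradient force points toward the northwest (bearing 315°).
Geostrophic balance: in the Southern Hemisphere the Coriolis force deflects motion to the left, so the geostrophic wind blows 90° to the left of the pressure-gradient force (low pressure on the right).
Rotating 315° by 90° counterclockwise gives 225° — the wind blows toward the southwest.

225°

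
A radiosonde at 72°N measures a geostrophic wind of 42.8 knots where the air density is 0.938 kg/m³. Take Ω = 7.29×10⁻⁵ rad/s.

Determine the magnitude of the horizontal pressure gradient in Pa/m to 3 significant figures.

2.86×10⁻³ Pa/m

Coriolis parameter at 72°N:
f = 2Ω sin φ = 2 × 7.29×10⁻⁵ × sin 72° = 1.39×10⁻⁴ s⁻¹
Wind speed in SI: 42.8 knots = 22.0 m/s
Geostrophic balance rearranged: |∂P/∂n| = f ρ V_g
|∂P/∂n| = 1.39×10⁻⁴ × 0.938 × 22.0 = 2.86×10⁻³ Pa/m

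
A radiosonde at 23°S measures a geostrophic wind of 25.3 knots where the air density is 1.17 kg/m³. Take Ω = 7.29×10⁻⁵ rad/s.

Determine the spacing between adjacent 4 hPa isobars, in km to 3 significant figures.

Coriolis parameter at 23°S:
f = 2Ω sin φ = 2 × 7.29×10⁻⁵ × sin 23° = 5.70×10⁻⁵ s⁻¹
Wind speed in SI: 25.3 knots = 13.0 m/s
Geostrophic balance rearranged: |∂P/∂n| = f ρ V_g
|∂P/∂n| = 5.70×10⁻⁵ × 1.17 × 13.0 = 8.68×10⁻⁴ Pa/m
Isobar spacing: Δn = ΔP/|∂P/∂n| = 400 Pa / 8.68×10⁻⁴ Pa/m = 461084 m ≈ 461 km

461 km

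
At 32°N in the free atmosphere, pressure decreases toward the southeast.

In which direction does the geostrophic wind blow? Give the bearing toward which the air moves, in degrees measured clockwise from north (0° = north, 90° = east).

The pressure-gradient force points toward the southeast (bearing 135°).
Geostrophic balance: in the Northern Hemisphere the Coriolis force deflects motion to the right, so the geostrophic wind blows 90° to the right of the pressure-gradient force (low pressure on the left).
Rotating 135° by 90° clockwise gives 225° — the wind blows toward the southwest.

225°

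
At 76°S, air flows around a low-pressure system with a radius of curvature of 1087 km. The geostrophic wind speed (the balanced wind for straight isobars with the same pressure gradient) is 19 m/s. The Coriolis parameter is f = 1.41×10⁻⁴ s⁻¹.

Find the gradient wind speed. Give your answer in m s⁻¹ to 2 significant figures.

17 m s⁻¹

Around a low, centrifugal force acts outward with Coriolis, so pressure-gradient force balances both:
(1/ρ)|∂P/∂n| = fV + V²/R  →  V² + fR·V − fR·V_g = 0
With fR = 1.41×10⁻⁴ × 1087×10³ m = 153 m/s:
V = [−fR + √((fR)² + 4 fR V_g)]/2 = [−153 + √(153² + 4×153×19)]/2 = 17.1 m/s
Subgeostrophic (V < V_g = 19 m/s), as expected around a low.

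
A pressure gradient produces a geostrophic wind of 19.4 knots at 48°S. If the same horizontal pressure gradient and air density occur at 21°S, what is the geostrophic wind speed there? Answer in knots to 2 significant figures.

With the same pressure gradient and density, V_g ∝ 1/f ∝ 1/sin φ.
V₂ = V₁ · sin φ₁ / sin φ₂ = 19.4 × sin 48° / sin 21°
V₂ = 19.4 × 0.7431/0.3584 = 40 knots

40 knots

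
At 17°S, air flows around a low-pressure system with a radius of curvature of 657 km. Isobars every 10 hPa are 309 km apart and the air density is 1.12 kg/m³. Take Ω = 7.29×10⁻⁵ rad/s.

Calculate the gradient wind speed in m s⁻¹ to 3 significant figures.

31.8 m s⁻¹

Coriolis parameter at 17°S:
f = 2Ω sin φ = 2 × 7.29×10⁻⁵ × sin 17° = 4.26×10⁻⁵ s⁻¹
Pressure gradient: |∂P/∂n| = 1000 Pa / 309000 m = 3.24×10⁻³ Pa/m
Geostrophic speed: V_g = |∂P/∂n|/(fρ) = 3.24×10⁻³/(4.26×10⁻⁵ × 1.12) = 67.8 m/s
Around a low, centrifugal force acts outward with Coriolis, so pressure-gradient force balances both:
(1/ρ)|∂P/∂n| = fV + V²/R  →  V² + fR·V − fR·V_g = 0
With fR = 4.26×10⁻⁵ × 657×10³ m = 28.0 m/s:
V = [−fR + √((fR)² + 4 fR V_g)]/2 = [−28.0 + √(28.0² + 4×28.0×67.8)]/2 = 31.8 m/s
Subgeostrophic (V < V_g = 67.8 m/s), as expected around a low.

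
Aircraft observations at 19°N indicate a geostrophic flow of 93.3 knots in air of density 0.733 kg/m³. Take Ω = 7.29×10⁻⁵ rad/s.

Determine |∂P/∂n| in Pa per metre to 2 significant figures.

Coriolis parameter at 19°N:
f = 2Ω sin φ = 2 × 7.29×10⁻⁵ × sin 19° = 4.75×10⁻⁵ s⁻¹
Wind speed in SI: 93.3 knots = 48.0 m/s
Geostrophic balance rearranged: |∂P/∂n| = f ρ V_g
|∂P/∂n| = 4.75×10⁻⁵ × 0.733 × 48.0 = 1.67×10⁻³ Pa/m

1.7×10⁻³ Pa/m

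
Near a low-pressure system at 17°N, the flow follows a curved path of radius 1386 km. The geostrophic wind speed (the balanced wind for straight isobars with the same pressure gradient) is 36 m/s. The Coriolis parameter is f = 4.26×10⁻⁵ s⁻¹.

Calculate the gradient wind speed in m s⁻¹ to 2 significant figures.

Around a low, centrifugal force acts outward with Coriolis, so pressure-gradient force balances both:
(1/ρ)|∂P/∂n| = fV + V²/R  →  V² + fR·V − fR·V_g = 0
With fR = 4.26×10⁻⁵ × 1386×10³ m = 59.0 m/s:
V = [−fR + √((fR)² + 4 fR V_g)]/2 = [−59.0 + √(59.0² + 4×59.0×36)]/2 = 25.2 m/s
Subgeostrophic (V < V_g = 36 m/s), as expected around a low.

25 m s⁻¹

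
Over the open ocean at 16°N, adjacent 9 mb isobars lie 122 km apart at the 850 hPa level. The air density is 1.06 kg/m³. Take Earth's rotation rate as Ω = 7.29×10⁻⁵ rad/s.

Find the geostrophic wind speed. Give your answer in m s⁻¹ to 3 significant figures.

Coriolis parameter at 16°N:
f = 2Ω sin φ = 2 × 7.29×10⁻⁵ × sin 16° = 4.02×10⁻⁵ s⁻¹
Pressure gradient: |∂P/∂n| = 900 Pa / 122000 m = 7.38×10⁻³ Pa/m
Geostrophic balance (pressure-gradient force = Coriolis force):
V_g = (1/(fρ)) |∂P/∂n| = 7.38×10⁻³ / (4.02×10⁻⁵ × 1.06) = 173 m/s

173 m s⁻¹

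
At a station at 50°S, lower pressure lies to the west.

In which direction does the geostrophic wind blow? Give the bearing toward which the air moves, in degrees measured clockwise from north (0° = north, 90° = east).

180°

The pressure-gradient force points toward the west (bearing 270°).
Geostrophic balance: in the Southern Hemisphere the Coriolis force deflects motion to the left, so the geostrophic wind blows 90° to the left of the pressure-gradient force (low pressure on the right).
Rotating 270° by 90° counterclockwise gives 180° — the wind blows toward the south.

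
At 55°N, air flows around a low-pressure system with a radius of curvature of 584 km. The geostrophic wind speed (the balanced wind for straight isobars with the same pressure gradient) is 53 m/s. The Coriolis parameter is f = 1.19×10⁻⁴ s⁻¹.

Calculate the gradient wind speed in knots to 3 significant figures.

68.4 knots

Around a low, centrifugal force acts outward with Coriolis, so pressure-gradient force balances both:
(1/ρ)|∂P/∂n| = fV + V²/R  →  V² + fR·V − fR·V_g = 0
With fR = 1.19×10⁻⁴ × 584×10³ m = 69.5 m/s:
V = [−fR + √((fR)² + 4 fR V_g)]/2 = [−69.5 + √(69.5² + 4×69.5×53)]/2 = 35.2 m/s
Subgeostrophic (V < V_g = 53 m/s), as expected around a low.
Converting: 35.2 m/s × 1.944 = 68.4 knots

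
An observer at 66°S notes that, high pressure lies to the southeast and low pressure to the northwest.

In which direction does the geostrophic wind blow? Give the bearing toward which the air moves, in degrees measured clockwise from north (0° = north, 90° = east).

225°

The pressure-gradient force points toward the northwest (bearing 315°).
Geostrophic balance: in the Southern Hemisphere the Coriolis force deflects motion to the left, so the geostrophic wind blows 90° to the left of the pressure-gradient force (low pressure on the right).
Rotating 315° by 90° counterclockwise gives 225° — the wind blows toward the southwest.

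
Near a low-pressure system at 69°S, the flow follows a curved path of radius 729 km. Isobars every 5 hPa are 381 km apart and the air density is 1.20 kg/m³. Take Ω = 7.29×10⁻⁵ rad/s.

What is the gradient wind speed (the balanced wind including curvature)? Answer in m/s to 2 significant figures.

Coriolis parameter at 69°S:
f = 2Ω sin φ = 2 × 7.29×10⁻⁵ × sin 69° = 1.36×10⁻⁴ s⁻¹
Pressure gradient: |∂P/∂n| = 500 Pa / 381000 m = 1.31×10⁻³ Pa/m
Geostrophic speed: V_g = |∂P/∂n|/(fρ) = 1.31×10⁻³/(1.36×10⁻⁴ × 1.20) = 8.03 m/s
Around a low, centrifugal force acts outward with Coriolis, so pressure-gradient force balances both:
(1/ρ)|∂P/∂n| = fV + V²/R  →  V² + fR·V − fR·V_g = 0
With fR = 1.36×10⁻⁴ × 729×10³ m = 99.2 m/s:
V = [−fR + √((fR)² + 4 fR V_g)]/2 = [−99.2 + √(99.2² + 4×99.2×8.03)]/2 = 7.47 m/s
Subgeostrophic (V < V_g = 8.03 m/s), as expected around a low.

7.5 m/s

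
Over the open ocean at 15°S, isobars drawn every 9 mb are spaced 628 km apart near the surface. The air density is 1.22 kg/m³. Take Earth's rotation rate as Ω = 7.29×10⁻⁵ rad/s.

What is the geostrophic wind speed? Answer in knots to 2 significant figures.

Coriolis parameter at 15°S:
f = 2Ω sin φ = 2 × 7.29×10⁻⁵ × sin 15° = 3.77×10⁻⁵ s⁻¹
Pressure gradient: |∂P/∂n| = 900 Pa / 628000 m = 1.43×10⁻³ Pa/m
Geostrophic balance (pressure-gradient force = Coriolis force):
V_g = (1/(fρ)) |∂P/∂n| = 1.43×10⁻³ / (3.77×10⁻⁵ × 1.22) = 31.1 m/s
Converting: 31.1 m/s × 1.944 = 61 knots

61 knots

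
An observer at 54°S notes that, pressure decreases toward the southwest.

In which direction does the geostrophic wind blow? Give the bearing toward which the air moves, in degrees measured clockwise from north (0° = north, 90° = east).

The pressure-gradient force points toward the southwest (bearing 225°).
Geostrophic balance: in the Southern Hemisphere the Coriolis force deflects motion to the left, so the geostrophic wind blows 90° to the left of the pressure-gradient force (low pressure on the right).
Rotating 225° by 90° counterclockwise gives 135° — the wind blows toward the southeast.

135°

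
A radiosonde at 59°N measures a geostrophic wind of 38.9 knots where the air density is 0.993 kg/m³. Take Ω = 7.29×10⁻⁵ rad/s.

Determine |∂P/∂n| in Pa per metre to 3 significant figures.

Coriolis parameter at 59°N:
f = 2Ω sin φ = 2 × 7.29×10⁻⁵ × sin 59° = 1.25×10⁻⁴ s⁻¹
Wind speed in SI: 38.9 knots = 20.0 m/s
Geostrophic balance rearranged: |∂P/∂n| = f ρ V_g
|∂P/∂n| = 1.25×10⁻⁴ × 0.993 × 20.0 = 2.48×10⁻³ Pa/m

2.48×10⁻³ Pa/m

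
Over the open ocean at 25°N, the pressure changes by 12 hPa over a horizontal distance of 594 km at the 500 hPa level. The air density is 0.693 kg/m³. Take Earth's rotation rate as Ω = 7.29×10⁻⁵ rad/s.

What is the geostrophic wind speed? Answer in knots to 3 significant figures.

Coriolis parameter at 25°N:
f = 2Ω sin φ = 2 × 7.29×10⁻⁵ × sin 25° = 6.16×10⁻⁵ s⁻¹
Pressure gradient: |∂P/∂n| = 1200 Pa / 594000 m = 2.02×10⁻³ Pa/m
Geostrophic balance (pressure-gradient force = Coriolis force):
V_g = (1/(fρ)) |∂P/∂n| = 2.02×10⁻³ / (6.16×10⁻⁵ × 0.693) = 47.3 m/s
Converting: 47.3 m/s × 1.944 = 92.0 knots

92.0 knots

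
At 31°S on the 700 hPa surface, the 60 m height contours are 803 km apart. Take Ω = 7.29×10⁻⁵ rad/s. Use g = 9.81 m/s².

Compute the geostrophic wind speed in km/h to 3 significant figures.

Coriolis parameter at 31°S:
f = 2Ω sin φ = 2 × 7.29×10⁻⁵ × sin 31° = 7.51×10⁻⁵ s⁻¹
Height gradient: |∂Z/∂n| = 60 m / 803000 m = 7.47×10⁻⁵
On a pressure surface, geostrophic balance gives V_g = (g/f)|∂Z/∂n|:
V_g = 9.81 × 7.47×10⁻⁵ / 7.51×10⁻⁵ = 9.76 m/s
Converting: 9.76 m/s × 3.6 = 35.1 km/h

35.1 km/h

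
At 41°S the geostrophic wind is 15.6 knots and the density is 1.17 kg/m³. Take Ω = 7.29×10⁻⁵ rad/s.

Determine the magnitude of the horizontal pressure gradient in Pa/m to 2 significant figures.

9.0×10⁻⁴ Pa/m

Coriolis parameter at 41°S:
f = 2Ω sin φ = 2 × 7.29×10⁻⁵ × sin 41° = 9.57×10⁻⁵ s⁻¹
Wind speed in SI: 15.6 knots = 8.03 m/s
Geostrophic balance rearranged: |∂P/∂n| = f ρ V_g
|∂P/∂n| = 9.57×10⁻⁵ × 1.17 × 8.03 = 8.98×10⁻⁴ Pa/m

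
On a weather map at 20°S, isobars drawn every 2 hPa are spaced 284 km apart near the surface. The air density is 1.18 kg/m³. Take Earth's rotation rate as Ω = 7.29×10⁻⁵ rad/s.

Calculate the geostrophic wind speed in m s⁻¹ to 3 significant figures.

12.0 m s⁻¹

Coriolis parameter at 20°S:
f = 2Ω sin φ = 2 × 7.29×10⁻⁵ × sin 20° = 4.99×10⁻⁵ s⁻¹
Pressure gradient: |∂P/∂n| = 200 Pa / 284000 m = 7.04×10⁻⁴ Pa/m
Geostrophic balance (pressure-gradient force = Coriolis force):
V_g = (1/(fρ)) |∂P/∂n| = 7.04×10⁻⁴ / (4.99×10⁻⁵ × 1.18) = 12.0 m/s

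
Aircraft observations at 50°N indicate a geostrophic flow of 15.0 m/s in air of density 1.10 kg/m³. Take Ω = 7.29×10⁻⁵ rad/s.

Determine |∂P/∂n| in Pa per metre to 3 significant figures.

Coriolis parameter at 50°N:
f = 2Ω sin φ = 2 × 7.29×10⁻⁵ × sin 50° = 1.12×10⁻⁴ s⁻¹
Geostrophic balance rearranged: |∂P/∂n| = f ρ V_g
|∂P/∂n| = 1.12×10⁻⁴ × 1.10 × 15.0 = 1.84×10⁻³ Pa/m

1.84×10⁻³ Pa/m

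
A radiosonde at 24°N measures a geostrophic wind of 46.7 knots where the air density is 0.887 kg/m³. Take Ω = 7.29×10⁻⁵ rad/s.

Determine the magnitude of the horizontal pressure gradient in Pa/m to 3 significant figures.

Coriolis parameter at 24°N:
f = 2Ω sin φ = 2 × 7.29×10⁻⁵ × sin 24° = 5.93×10⁻⁵ s⁻¹
Wind speed in SI: 46.7 knots = 24.0 m/s
Geostrophic balance rearranged: |∂P/∂n| = f ρ V_g
|∂P/∂n| = 5.93×10⁻⁵ × 0.887 × 24.0 = 1.26×10⁻³ Pa/m

1.26×10⁻³ Pa/m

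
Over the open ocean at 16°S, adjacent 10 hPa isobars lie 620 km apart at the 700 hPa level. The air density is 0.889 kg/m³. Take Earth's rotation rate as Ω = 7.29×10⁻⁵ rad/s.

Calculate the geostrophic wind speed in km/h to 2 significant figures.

160 km/h

Coriolis parameter at 16°S:
f = 2Ω sin φ = 2 × 7.29×10⁻⁵ × sin 16° = 4.02×10⁻⁵ s⁻¹
Pressure gradient: |∂P/∂n| = 1000 Pa / 620000 m = 1.61×10⁻³ Pa/m
Geostrophic balance (pressure-gradient force = Coriolis force):
V_g = (1/(fρ)) |∂P/∂n| = 1.61×10⁻³ / (4.02×10⁻⁵ × 0.889) = 45.1 m/s
Converting: 45.1 m/s × 3.6 = 160 km/h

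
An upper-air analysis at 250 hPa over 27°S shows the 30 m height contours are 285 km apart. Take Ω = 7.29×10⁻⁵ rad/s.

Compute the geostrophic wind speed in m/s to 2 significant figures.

Coriolis parameter at 27°S:
f = 2Ω sin φ = 2 × 7.29×10⁻⁵ × sin 27° = 6.62×10⁻⁵ s⁻¹
Height gradient: |∂Z/∂n| = 30 m / 285000 m = 1.05×10⁻⁴
On a pressure surface, geostrophic balance gives V_g = (g/f)|∂Z/∂n|:
V_g = 9.81 × 1.05×10⁻⁴ / 6.62×10⁻⁵ = 15.6 m/s

16 m/s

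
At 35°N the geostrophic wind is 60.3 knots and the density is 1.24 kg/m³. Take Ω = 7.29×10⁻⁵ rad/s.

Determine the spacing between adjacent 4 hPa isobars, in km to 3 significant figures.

124 km

Coriolis parameter at 35°N:
f = 2Ω sin φ = 2 × 7.29×10⁻⁵ × sin 35° = 8.36×10⁻⁵ s⁻¹
Wind speed in SI: 60.3 knots = 31.0 m/s
Geostrophic balance rearranged: |∂P/∂n| = f ρ V_g
|∂P/∂n| = 8.36×10⁻⁵ × 1.24 × 31.0 = 3.22×10⁻³ Pa/m
Isobar spacing: Δn = ΔP/|∂P/∂n| = 400 Pa / 3.22×10⁻³ Pa/m = 124347 m ≈ 124 km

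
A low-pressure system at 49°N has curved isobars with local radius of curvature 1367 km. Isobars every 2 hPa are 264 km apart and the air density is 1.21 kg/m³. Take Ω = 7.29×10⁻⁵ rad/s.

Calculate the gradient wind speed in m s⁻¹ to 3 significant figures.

5.49 m s⁻¹

Coriolis parameter at 49°N:
f = 2Ω sin φ = 2 × 7.29×10⁻⁵ × sin 49° = 1.10×10⁻⁴ s⁻¹
Pressure gradient: |∂P/∂n| = 200 Pa / 264000 m = 7.58×10⁻⁴ Pa/m
Geostrophic speed: V_g = |∂P/∂n|/(fρ) = 7.58×10⁻⁴/(1.10×10⁻⁴ × 1.21) = 5.69 m/s
Around a low, centrifugal force acts outward with Coriolis, so pressure-gradient force balances both:
(1/ρ)|∂P/∂n| = fV + V²/R  →  V² + fR·V − fR·V_g = 0
With fR = 1.10×10⁻⁴ × 1367×10³ m = 150 m/s:
V = [−fR + √((fR)² + 4 fR V_g)]/2 = [−150 + √(150² + 4×150×5.69)]/2 = 5.49 m/s
Subgeostrophic (V < V_g = 5.69 m/s), as expected around a low.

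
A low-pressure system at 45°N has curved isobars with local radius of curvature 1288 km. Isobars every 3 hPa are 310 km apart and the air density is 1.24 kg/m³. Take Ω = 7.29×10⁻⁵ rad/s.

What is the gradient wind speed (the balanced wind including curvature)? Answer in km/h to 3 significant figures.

25.9 km/h

Coriolis parameter at 45°N:
f = 2Ω sin φ = 2 × 7.29×10⁻⁵ × sin 45° = 1.03×10⁻⁴ s⁻¹
Pressure gradient: |∂P/∂n| = 300 Pa / 310000 m = 9.68×10⁻⁴ Pa/m
Geostrophic speed: V_g = |∂P/∂n|/(fρ) = 9.68×10⁻⁴/(1.03×10⁻⁴ × 1.24) = 7.57 m/s
Around a low, centrifugal force acts outward with Coriolis, so pressure-gradient force balances both:
(1/ρ)|∂P/∂n| = fV + V²/R  →  V² + fR·V − fR·V_g = 0
With fR = 1.03×10⁻⁴ × 1288×10³ m = 133 m/s:
V = [−fR + √((fR)² + 4 fR V_g)]/2 = [−133 + √(133² + 4×133×7.57)]/2 = 7.18 m/s
Subgeostrophic (V < V_g = 7.57 m/s), as expected around a low.
Converting: 7.18 m/s × 3.6 = 25.9 km/h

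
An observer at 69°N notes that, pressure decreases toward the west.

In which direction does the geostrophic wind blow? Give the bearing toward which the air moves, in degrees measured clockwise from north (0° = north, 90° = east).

The pressure-gradient force points toward the west (bearing 270°).
Geostrophic balance: in the Northern Hemisphere the Coriolis force deflects motion to the right, so the geostrophic wind blows 90° to the right of the pressure-gradient force (low pressure on the left).
Rotating 270° by 90° clockwise gives 000° — the wind blows toward the north.

000°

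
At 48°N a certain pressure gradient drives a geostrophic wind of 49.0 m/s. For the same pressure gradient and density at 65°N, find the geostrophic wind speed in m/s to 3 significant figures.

40.2 m/s

With the same pressure gradient and density, V_g ∝ 1/f ∝ 1/sin φ.
V₂ = V₁ · sin φ₁ / sin φ₂ = 49.0 × sin 48° / sin 65°
V₂ = 49.0 × 0.7431/0.9063 = 40.2 m/s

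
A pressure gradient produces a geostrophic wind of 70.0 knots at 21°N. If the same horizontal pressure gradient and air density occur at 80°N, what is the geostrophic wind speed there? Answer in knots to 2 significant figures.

With the same pressure gradient and density, V_g ∝ 1/f ∝ 1/sin φ.
V₂ = V₁ · sin φ₁ / sin φ₂ = 70.0 × sin 21° / sin 80°
V₂ = 70.0 × 0.3584/0.9848 = 25 knots

25 knots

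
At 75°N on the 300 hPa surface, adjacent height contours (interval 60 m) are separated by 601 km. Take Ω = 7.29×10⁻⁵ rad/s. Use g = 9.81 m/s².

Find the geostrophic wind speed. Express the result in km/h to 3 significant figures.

Coriolis parameter at 75°N:
f = 2Ω sin φ = 2 × 7.29×10⁻⁵ × sin 75° = 1.41×10⁻⁴ s⁻¹
Height gradient: |∂Z/∂n| = 60 m / 601000 m = 9.98×10⁻⁵
On a pressure surface, geostrophic balance gives V_g = (g/f)|∂Z/∂n|:
V_g = 9.81 × 9.98×10⁻⁵ / 1.41×10⁻⁴ = 6.95 m/s
Converting: 6.95 m/s × 3.6 = 25.0 km/h

25.0 km/h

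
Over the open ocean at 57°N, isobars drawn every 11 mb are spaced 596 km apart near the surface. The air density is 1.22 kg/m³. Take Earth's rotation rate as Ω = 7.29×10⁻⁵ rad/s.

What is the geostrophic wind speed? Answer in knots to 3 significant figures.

Coriolis parameter at 57°N:
f = 2Ω sin φ = 2 × 7.29×10⁻⁵ × sin 57° = 1.22×10⁻⁴ s⁻¹
Pressure gradient: |∂P/∂n| = 1100 Pa / 596000 m = 1.85×10⁻³ Pa/m
Geostrophic balance (pressure-gradient force = Coriolis force):
V_g = (1/(fρ)) |∂P/∂n| = 1.85×10⁻³ / (1.22×10⁻⁴ × 1.22) = 12.4 m/s
Converting: 12.4 m/s × 1.944 = 24.0 knots

24.0 knots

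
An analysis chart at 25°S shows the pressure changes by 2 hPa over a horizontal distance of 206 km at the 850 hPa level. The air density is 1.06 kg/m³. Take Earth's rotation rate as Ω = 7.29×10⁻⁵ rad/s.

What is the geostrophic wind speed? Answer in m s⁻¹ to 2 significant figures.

Coriolis parameter at 25°S:
f = 2Ω sin φ = 2 × 7.29×10⁻⁵ × sin 25° = 6.16×10⁻⁵ s⁻¹
Pressure gradient: |∂P/∂n| = 200 Pa / 206000 m = 9.71×10⁻⁴ Pa/m
Geostrophic balance (pressure-gradient force = Coriolis force):
V_g = (1/(fρ)) |∂P/∂n| = 9.71×10⁻⁴ / (6.16×10⁻⁵ × 1.06) = 14.9 m/s

15 m s⁻¹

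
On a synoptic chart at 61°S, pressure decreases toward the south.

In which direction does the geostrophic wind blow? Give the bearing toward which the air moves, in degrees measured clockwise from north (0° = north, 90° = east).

090°

The pressure-gradient force points toward the south (bearing 180°).
Geostrophic balance: in the Southern Hemisphere the Coriolis force deflects motion to the left, so the geostrophic wind blows 90° to the left of the pressure-gradient force (low pressure on the right).
Rotating 180° by 90° counterclockwise gives 090° — the wind blows toward the east.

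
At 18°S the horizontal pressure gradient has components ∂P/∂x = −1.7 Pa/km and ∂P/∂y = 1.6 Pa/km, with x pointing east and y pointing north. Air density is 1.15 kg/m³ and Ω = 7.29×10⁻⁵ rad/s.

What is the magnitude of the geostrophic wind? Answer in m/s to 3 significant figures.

Coriolis parameter at 18°S:
f = 2Ω sin φ = 2 × 7.29×10⁻⁵ × sin 18° = 4.51×10⁻⁵ s⁻¹
In the Southern Hemisphere f is negative: f = −4.51×10⁻⁵ s⁻¹.
Component geostrophic relations (x east, y north):
u_g = −(1/(fρ)) ∂P/∂y,  v_g = (1/(fρ)) ∂P/∂x
u_g = −(1.6×10⁻³)/(−4.51×10⁻⁵ × 1.15) = 30.9 m/s;  v_g = (−1.7×10⁻³)/(−4.51×10⁻⁵ × 1.15) = 32.8 m/s
|V_g| = √(u_g² + v_g²) = 45.1 m/s

45.1 m/s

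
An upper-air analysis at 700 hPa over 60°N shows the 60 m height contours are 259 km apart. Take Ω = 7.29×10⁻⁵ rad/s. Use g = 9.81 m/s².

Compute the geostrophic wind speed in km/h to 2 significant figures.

Coriolis parameter at 60°N:
f = 2Ω sin φ = 2 × 7.29×10⁻⁵ × sin 60° = 1.26×10⁻⁴ s⁻¹
Height gradient: |∂Z/∂n| = 60 m / 259000 m = 2.32×10⁻⁴
On a pressure surface, geostrophic balance gives V_g = (g/f)|∂Z/∂n|:
V_g = 9.81 × 2.32×10⁻⁴ / 1.26×10⁻⁴ = 18.0 m/s
Converting: 18.0 m/s × 3.6 = 65 km/h

65 km/h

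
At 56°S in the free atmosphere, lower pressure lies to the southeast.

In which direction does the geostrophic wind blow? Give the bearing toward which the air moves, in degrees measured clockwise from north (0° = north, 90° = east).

The pressure-gradient force points toward the southeast (bearing 135°).
Geostrophic balance: in the Southern Hemisphere the Coriolis force deflects motion to the left, so the geostrophic wind blows 90° to the left of the pressure-gradient force (low pressure on the right).
Rotating 135° by 90° counterclockwise gives 045° — the wind blows toward the northeast.

045°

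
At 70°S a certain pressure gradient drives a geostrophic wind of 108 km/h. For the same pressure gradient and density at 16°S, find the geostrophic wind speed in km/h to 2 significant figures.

370 km/h

With the same pressure gradient and density, V_g ∝ 1/f ∝ 1/sin φ.
V₂ = V₁ · sin φ₁ / sin φ₂ = 108 × sin 70° / sin 16°
V₂ = 108 × 0.9397/0.2756 = 370 km/h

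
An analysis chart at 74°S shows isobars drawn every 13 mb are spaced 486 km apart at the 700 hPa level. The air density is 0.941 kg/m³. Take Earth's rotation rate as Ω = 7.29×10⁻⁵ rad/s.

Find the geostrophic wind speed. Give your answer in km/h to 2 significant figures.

73 km/h

Coriolis parameter at 74°S:
f = 2Ω sin φ = 2 × 7.29×10⁻⁵ × sin 74° = 1.40×10⁻⁴ s⁻¹
Pressure gradient: |∂P/∂n| = 1300 Pa / 486000 m = 2.67×10⁻³ Pa/m
Geostrophic balance (pressure-gradient force = Coriolis force):
V_g = (1/(fρ)) |∂P/∂n| = 2.67×10⁻³ / (1.40×10⁻⁴ × 0.941) = 20.3 m/s
Converting: 20.3 m/s × 3.6 = 73 km/h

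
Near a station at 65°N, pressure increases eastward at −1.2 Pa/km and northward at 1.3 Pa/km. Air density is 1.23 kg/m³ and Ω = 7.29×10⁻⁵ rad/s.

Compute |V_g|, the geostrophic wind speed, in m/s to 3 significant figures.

Coriolis parameter at 65°N:
f = 2Ω sin φ = 2 × 7.29×10⁻⁵ × sin 65° = 1.32×10⁻⁴ s⁻¹
Component geostrophic relations (x east, y north):
u_g = −(1/(fρ)) ∂P/∂y,  v_g = (1/(fρ)) ∂P/∂x
u_g = −(1.3×10⁻³)/(1.32×10⁻⁴ × 1.23) = −8.00 m/s;  v_g = (−1.2×10⁻³)/(1.32×10⁻⁴ × 1.23) = −7.38 m/s
|V_g| = √(u_g² + v_g²) = 10.9 m/s

10.9 m/s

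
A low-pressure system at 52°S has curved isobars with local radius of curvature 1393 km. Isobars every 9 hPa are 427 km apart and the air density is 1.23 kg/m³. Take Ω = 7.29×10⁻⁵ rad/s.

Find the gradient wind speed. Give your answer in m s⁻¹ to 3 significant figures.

Coriolis parameter at 52°S:
f = 2Ω sin φ = 2 × 7.29×10⁻⁵ × sin 52° = 1.15×10⁻⁴ s⁻¹
Pressure gradient: |∂P/∂n| = 900 Pa / 427000 m = 2.11×10⁻³ Pa/m
Geostrophic speed: V_g = |∂P/∂n|/(fρ) = 2.11×10⁻³/(1.15×10⁻⁴ × 1.23) = 14.9 m/s
Around a low, centrifugal force acts outward with Coriolis, so pressure-gradient force balances both:
(1/ρ)|∂P/∂n| = fV + V²/R  →  V² + fR·V − fR·V_g = 0
With fR = 1.15×10⁻⁴ × 1393×10³ m = 160 m/s:
V = [−fR + √((fR)² + 4 fR V_g)]/2 = [−160 + √(160² + 4×160×14.9)]/2 = 13.7 m/s
Subgeostrophic (V < V_g = 14.9 m/s), as expected around a low.

13.7 m s⁻¹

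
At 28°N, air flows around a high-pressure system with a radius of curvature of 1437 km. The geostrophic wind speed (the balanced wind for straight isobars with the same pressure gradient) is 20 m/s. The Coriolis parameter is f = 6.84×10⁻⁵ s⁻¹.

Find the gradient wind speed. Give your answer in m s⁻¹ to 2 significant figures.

Around a high, pressure-gradient force acts outward with centrifugal, so Coriolis balances both:
fV = (1/ρ)|∂P/∂n| + V²/R  →  V² − fR·V + fR·V_g = 0
With fR = 6.84×10⁻⁵ × 1437×10³ m = 98.3 m/s:
V = [fR − √((fR)² − 4 fR V_g)]/2 = [98.3 − √(98.3² − 4×98.3×20)]/2 = 27.9 m/s
Supergeostrophic (V > V_g = 20 m/s), as expected around a high.

28 m s⁻¹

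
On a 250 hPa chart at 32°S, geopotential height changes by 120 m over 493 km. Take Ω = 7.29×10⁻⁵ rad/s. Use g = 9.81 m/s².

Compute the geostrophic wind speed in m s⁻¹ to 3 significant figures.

30.9 m s⁻¹

Coriolis parameter at 32°S:
f = 2Ω sin φ = 2 × 7.29×10⁻⁵ × sin 32° = 7.73×10⁻⁵ s⁻¹
Height gradient: |∂Z/∂n| = 120 m / 493000 m = 2.43×10⁻⁴
On a pressure surface, geostrophic balance gives V_g = (g/f)|∂Z/∂n|:
V_g = 9.81 × 2.43×10⁻⁴ / 7.73×10⁻⁵ = 30.9 m/s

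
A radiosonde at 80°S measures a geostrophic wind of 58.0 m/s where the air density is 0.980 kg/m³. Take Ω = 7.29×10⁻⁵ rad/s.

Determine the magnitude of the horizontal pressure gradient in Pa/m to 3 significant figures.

Coriolis parameter at 80°S:
f = 2Ω sin φ = 2 × 7.29×10⁻⁵ × sin 80° = 1.44×10⁻⁴ s⁻¹
Geostrophic balance rearranged: |∂P/∂n| = f ρ V_g
|∂P/∂n| = 1.44×10⁻⁴ × 0.980 × 58.0 = 8.16×10⁻³ Pa/m

8.16×10⁻³ Pa/m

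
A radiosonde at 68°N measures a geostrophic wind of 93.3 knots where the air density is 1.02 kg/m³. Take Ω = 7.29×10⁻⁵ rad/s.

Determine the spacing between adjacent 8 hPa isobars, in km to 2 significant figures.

120 km

Coriolis parameter at 68°N:
f = 2Ω sin φ = 2 × 7.29×10⁻⁵ × sin 68° = 1.35×10⁻⁴ s⁻¹
Wind speed in SI: 93.3 knots = 48.0 m/s
Geostrophic balance rearranged: |∂P/∂n| = f ρ V_g
|∂P/∂n| = 1.35×10⁻⁴ × 1.02 × 48.0 = 6.62×10⁻³ Pa/m
Isobar spacing: Δn = ΔP/|∂P/∂n| = 800 Pa / 6.62×10⁻³ Pa/m = 120878 m ≈ 120 km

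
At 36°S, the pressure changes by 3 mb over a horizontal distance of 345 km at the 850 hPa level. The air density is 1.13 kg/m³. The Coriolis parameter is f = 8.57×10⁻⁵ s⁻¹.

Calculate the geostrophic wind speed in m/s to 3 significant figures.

Pressure gradient: |∂P/∂n| = 300 Pa / 345000 m = 8.70×10⁻⁴ Pa/m
Geostrophic balance (pressure-gradient force = Coriolis force):
V_g = (1/(fρ)) |∂P/∂n| = 8.70×10⁻⁴ / (8.57×10⁻⁵ × 1.13) = 8.98 m/s

8.98 m/s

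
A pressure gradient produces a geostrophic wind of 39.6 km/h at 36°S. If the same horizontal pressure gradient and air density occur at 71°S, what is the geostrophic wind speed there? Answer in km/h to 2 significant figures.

25 km/h

With the same pressure gradient and density, V_g ∝ 1/f ∝ 1/sin φ.
V₂ = V₁ · sin φ₁ / sin φ₂ = 39.6 × sin 36° / sin 71°
V₂ = 39.6 × 0.5878/0.9455 = 25 km/h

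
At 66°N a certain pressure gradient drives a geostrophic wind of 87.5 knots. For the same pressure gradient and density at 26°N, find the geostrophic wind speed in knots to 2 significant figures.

180 knots

With the same pressure gradient and density, V_g ∝ 1/f ∝ 1/sin φ.
V₂ = V₁ · sin φ₁ / sin φ₂ = 87.5 × sin 66° / sin 26°
V₂ = 87.5 × 0.9135/0.4384 = 180 knots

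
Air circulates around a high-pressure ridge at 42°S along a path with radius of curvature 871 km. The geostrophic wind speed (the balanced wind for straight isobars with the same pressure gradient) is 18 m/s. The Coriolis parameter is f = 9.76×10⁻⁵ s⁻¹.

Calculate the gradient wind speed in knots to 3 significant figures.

Around a high, pressure-gradient force acts outward with centrifugal, so Coriolis balances both:
fV = (1/ρ)|∂P/∂n| + V²/R  →  V² − fR·V + fR·V_g = 0
With fR = 9.76×10⁻⁵ × 871×10³ m = 85.0 m/s:
V = [fR − √((fR)² − 4 fR V_g)]/2 = [85.0 − √(85.0² − 4×85.0×18)]/2 = 25.9 m/s
Supergeostrophic (V > V_g = 18 m/s), as expected around a high.
Converting: 25.9 m/s × 1.944 = 50.3 knots

50.3 knots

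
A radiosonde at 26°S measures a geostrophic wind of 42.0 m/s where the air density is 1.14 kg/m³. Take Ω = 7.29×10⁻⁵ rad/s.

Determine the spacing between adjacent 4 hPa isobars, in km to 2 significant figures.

Coriolis parameter at 26°S:
f = 2Ω sin φ = 2 × 7.29×10⁻⁵ × sin 26° = 6.39×10⁻⁵ s⁻¹
Geostrophic balance rearranged: |∂P/∂n| = f ρ V_g
|∂P/∂n| = 6.39×10⁻⁵ × 1.14 × 42.0 = 3.06×10⁻³ Pa/m
Isobar spacing: Δn = ΔP/|∂P/∂n| = 400 Pa / 3.06×10⁻³ Pa/m = 130709 m ≈ 130 km

130 km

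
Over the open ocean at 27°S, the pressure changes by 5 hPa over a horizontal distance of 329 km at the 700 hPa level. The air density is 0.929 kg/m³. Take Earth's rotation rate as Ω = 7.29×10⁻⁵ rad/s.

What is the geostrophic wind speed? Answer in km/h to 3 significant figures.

Coriolis parameter at 27°S:
f = 2Ω sin φ = 2 × 7.29×10⁻⁵ × sin 27° = 6.62×10⁻⁵ s⁻¹
Pressure gradient: |∂P/∂n| = 500 Pa / 329000 m = 1.52×10⁻³ Pa/m
Geostrophic balance (pressure-gradient force = Coriolis force):
V_g = (1/(fρ)) |∂P/∂n| = 1.52×10⁻³ / (6.62×10⁻⁵ × 0.929) = 24.7 m/s
Converting: 24.7 m/s × 3.6 = 89.0 km/h

89.0 km/h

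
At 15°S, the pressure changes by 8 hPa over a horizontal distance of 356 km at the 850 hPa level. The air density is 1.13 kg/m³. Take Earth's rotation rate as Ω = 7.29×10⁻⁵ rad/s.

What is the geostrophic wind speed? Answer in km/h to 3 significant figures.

190 km/h

Coriolis parameter at 15°S:
f = 2Ω sin φ = 2 × 7.29×10⁻⁵ × sin 15° = 3.77×10⁻⁵ s⁻¹
Pressure gradient: |∂P/∂n| = 800 Pa / 356000 m = 2.25×10⁻³ Pa/m
Geostrophic balance (pressure-gradient force = Coriolis force):
V_g = (1/(fρ)) |∂P/∂n| = 2.25×10⁻³ / (3.77×10⁻⁵ × 1.13) = 52.7 m/s
Converting: 52.7 m/s × 3.6 = 190 km/h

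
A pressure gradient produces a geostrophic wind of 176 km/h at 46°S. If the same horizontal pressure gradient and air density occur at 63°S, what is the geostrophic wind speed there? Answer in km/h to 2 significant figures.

With the same pressure gradient and density, V_g ∝ 1/f ∝ 1/sin φ.
V₂ = V₁ · sin φ₁ / sin φ₂ = 176 × sin 46° / sin 63°
V₂ = 176 × 0.7193/0.8910 = 140 km/h

140 km/h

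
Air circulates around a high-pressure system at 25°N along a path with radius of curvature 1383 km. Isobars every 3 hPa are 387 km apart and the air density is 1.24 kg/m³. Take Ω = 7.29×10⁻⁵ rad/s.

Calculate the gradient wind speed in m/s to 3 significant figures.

Coriolis parameter at 25°N:
f = 2Ω sin φ = 2 × 7.29×10⁻⁵ × sin 25° = 6.16×10⁻⁵ s⁻¹
Pressure gradient: |∂P/∂n| = 300 Pa / 387000 m = 7.75×10⁻⁴ Pa/m
Geostrophic speed: V_g = |∂P/∂n|/(fρ) = 7.75×10⁻⁴/(6.16×10⁻⁵ × 1.24) = 10.1 m/s
Around a high, pressure-gradient force acts outward with centrifugal, so Coriolis balances both:
fV = (1/ρ)|∂P/∂n| + V²/R  →  V² − fR·V + fR·V_g = 0
With fR = 6.16×10⁻⁵ × 1383×10³ m = 85.2 m/s:
V = [fR − √((fR)² − 4 fR V_g)]/2 = [85.2 − √(85.2² − 4×85.2×10.1)]/2 = 11.8 m/s
Supergeostrophic (V > V_g = 10.1 m/s), as expected around a high.

11.8 m/s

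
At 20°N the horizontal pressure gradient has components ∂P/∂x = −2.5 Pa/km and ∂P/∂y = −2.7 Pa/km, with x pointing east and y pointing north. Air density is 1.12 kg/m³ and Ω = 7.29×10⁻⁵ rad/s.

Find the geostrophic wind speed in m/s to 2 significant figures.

66 m/s

Coriolis parameter at 20°N:
f = 2Ω sin φ = 2 × 7.29×10⁻⁵ × sin 20° = 4.99×10⁻⁵ s⁻¹
Component geostrophic relations (x east, y north):
u_g = −(1/(fρ)) ∂P/∂y,  v_g = (1/(fρ)) ∂P/∂x
u_g = −(−2.7×10⁻³)/(4.99×10⁻⁵ × 1.12) = 48.3 m/s;  v_g = (−2.5×10⁻³)/(4.99×10⁻⁵ × 1.12) = −44.8 m/s
|V_g| = √(u_g² + v_g²) = 65.9 m/s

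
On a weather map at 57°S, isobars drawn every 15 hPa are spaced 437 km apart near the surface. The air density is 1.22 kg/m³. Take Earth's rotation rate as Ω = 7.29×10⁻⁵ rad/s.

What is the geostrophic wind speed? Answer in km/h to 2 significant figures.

Coriolis parameter at 57°S:
f = 2Ω sin φ = 2 × 7.29×10⁻⁵ × sin 57° = 1.22×10⁻⁴ s⁻¹
Pressure gradient: |∂P/∂n| = 1500 Pa / 437000 m = 3.43×10⁻³ Pa/m
Geostrophic balance (pressure-gradient force = Coriolis force):
V_g = (1/(fρ)) |∂P/∂n| = 3.43×10⁻³ / (1.22×10⁻⁴ × 1.22) = 23.0 m/s
Converting: 23.0 m/s × 3.6 = 83 km/h

83 km/h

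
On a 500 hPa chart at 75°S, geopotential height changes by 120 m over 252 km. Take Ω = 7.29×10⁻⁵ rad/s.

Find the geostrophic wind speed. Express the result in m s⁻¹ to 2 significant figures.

Coriolis parameter at 75°S:
f = 2Ω sin φ = 2 × 7.29×10⁻⁵ × sin 75° = 1.41×10⁻⁴ s⁻¹
Height gradient: |∂Z/∂n| = 120 m / 252000 m = 4.76×10⁻⁴
On a pressure surface, geostrophic balance gives V_g = (g/f)|∂Z/∂n|:
V_g = 9.81 × 4.76×10⁻⁴ / 1.41×10⁻⁴ = 33.2 m/s

33 m s⁻¹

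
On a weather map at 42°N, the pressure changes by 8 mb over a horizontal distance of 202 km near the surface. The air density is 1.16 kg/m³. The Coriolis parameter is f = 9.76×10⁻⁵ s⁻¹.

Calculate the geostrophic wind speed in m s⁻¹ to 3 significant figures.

35.0 m s⁻¹

Pressure gradient: |∂P/∂n| = 800 Pa / 202000 m = 3.96×10⁻³ Pa/m
Geostrophic balance (pressure-gradient force = Coriolis force):
V_g = (1/(fρ)) |∂P/∂n| = 3.96×10⁻³ / (9.76×10⁻⁵ × 1.16) = 35.0 m/s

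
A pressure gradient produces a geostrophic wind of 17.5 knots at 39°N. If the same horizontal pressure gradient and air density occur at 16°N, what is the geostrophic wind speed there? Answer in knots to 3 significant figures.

40.0 knots

With the same pressure gradient and density, V_g ∝ 1/f ∝ 1/sin φ.
V₂ = V₁ · sin φ₁ / sin φ₂ = 17.5 × sin 39° / sin 16°
V₂ = 17.5 × 0.6293/0.2756 = 40.0 knots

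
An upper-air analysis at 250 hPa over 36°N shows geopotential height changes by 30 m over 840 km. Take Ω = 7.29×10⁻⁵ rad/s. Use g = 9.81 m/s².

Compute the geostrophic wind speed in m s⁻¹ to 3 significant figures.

4.09 m s⁻¹

Coriolis parameter at 36°N:
f = 2Ω sin φ = 2 × 7.29×10⁻⁵ × sin 36° = 8.57×10⁻⁵ s⁻¹
Height gradient: |∂Z/∂n| = 30 m / 840000 m = 3.57×10⁻⁵
On a pressure surface, geostrophic balance gives V_g = (g/f)|∂Z/∂n|:
V_g = 9.81 × 3.57×10⁻⁵ / 8.57×10⁻⁵ = 4.09 m/s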